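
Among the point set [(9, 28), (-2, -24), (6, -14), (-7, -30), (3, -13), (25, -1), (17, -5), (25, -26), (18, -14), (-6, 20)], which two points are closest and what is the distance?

Computing all pairwise distances among 10 points:

d((9, 28), (-2, -24)) = 53.1507
d((9, 28), (6, -14)) = 42.107
d((9, 28), (-7, -30)) = 60.1664
d((9, 28), (3, -13)) = 41.4367
d((9, 28), (25, -1)) = 33.121
d((9, 28), (17, -5)) = 33.9559
d((9, 28), (25, -26)) = 56.3205
d((9, 28), (18, -14)) = 42.9535
d((9, 28), (-6, 20)) = 17.0
d((-2, -24), (6, -14)) = 12.8062
d((-2, -24), (-7, -30)) = 7.8102
d((-2, -24), (3, -13)) = 12.083
d((-2, -24), (25, -1)) = 35.4683
d((-2, -24), (17, -5)) = 26.8701
d((-2, -24), (25, -26)) = 27.074
d((-2, -24), (18, -14)) = 22.3607
d((-2, -24), (-6, 20)) = 44.1814
d((6, -14), (-7, -30)) = 20.6155
d((6, -14), (3, -13)) = 3.1623 <-- minimum
d((6, -14), (25, -1)) = 23.0217
d((6, -14), (17, -5)) = 14.2127
d((6, -14), (25, -26)) = 22.4722
d((6, -14), (18, -14)) = 12.0
d((6, -14), (-6, 20)) = 36.0555
d((-7, -30), (3, -13)) = 19.7231
d((-7, -30), (25, -1)) = 43.1856
d((-7, -30), (17, -5)) = 34.6554
d((-7, -30), (25, -26)) = 32.249
d((-7, -30), (18, -14)) = 29.6816
d((-7, -30), (-6, 20)) = 50.01
d((3, -13), (25, -1)) = 25.0599
d((3, -13), (17, -5)) = 16.1245
d((3, -13), (25, -26)) = 25.5539
d((3, -13), (18, -14)) = 15.0333
d((3, -13), (-6, 20)) = 34.2053
d((25, -1), (17, -5)) = 8.9443
d((25, -1), (25, -26)) = 25.0
d((25, -1), (18, -14)) = 14.7648
d((25, -1), (-6, 20)) = 37.4433
d((17, -5), (25, -26)) = 22.4722
d((17, -5), (18, -14)) = 9.0554
d((17, -5), (-6, 20)) = 33.9706
d((25, -26), (18, -14)) = 13.8924
d((25, -26), (-6, 20)) = 55.4707
d((18, -14), (-6, 20)) = 41.6173

Closest pair: (6, -14) and (3, -13) with distance 3.1623

The closest pair is (6, -14) and (3, -13) with Euclidean distance 3.1623. For 10 points, brute-force pairwise comparison is shown above. For large n, the divide-and-conquer algorithm (sort by x, recurse on halves, check the dividing strip) achieves O(n log n).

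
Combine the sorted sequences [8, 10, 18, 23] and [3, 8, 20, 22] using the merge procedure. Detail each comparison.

Merging process:

Compare 8 vs 3: take 3 from right. Merged: [3]
Compare 8 vs 8: take 8 from left. Merged: [3, 8]
Compare 10 vs 8: take 8 from right. Merged: [3, 8, 8]
Compare 10 vs 20: take 10 from left. Merged: [3, 8, 8, 10]
Compare 18 vs 20: take 18 from left. Merged: [3, 8, 8, 10, 18]
Compare 23 vs 20: take 20 from right. Merged: [3, 8, 8, 10, 18, 20]
Compare 23 vs 22: take 22 from right. Merged: [3, 8, 8, 10, 18, 20, 22]
Append remaining from left: [23]. Merged: [3, 8, 8, 10, 18, 20, 22, 23]

Final merged array: [3, 8, 8, 10, 18, 20, 22, 23]
Total comparisons: 7

The merged array is [3, 8, 8, 10, 18, 20, 22, 23], requiring 7 comparisons. The merge step runs in O(n) time where n is the total number of elements.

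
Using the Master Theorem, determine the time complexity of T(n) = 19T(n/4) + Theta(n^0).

Master Theorem for T(n) = 19T(n/4) + O(n^0):

a = 19, b = 4, c = 0
log_b(a) = log_4(19) = 2.1240

Case 1: c = 0 < log_4(19) = 2.1240
T(n) = O(n^(log_4 19))

For T(n) = 19T(n/4) + O(n^0): log_4(19) = 2.1240. This is Case 1 of the Master Theorem (c < log_b(a), work dominated by leaves), giving O(n^(log_4 19)).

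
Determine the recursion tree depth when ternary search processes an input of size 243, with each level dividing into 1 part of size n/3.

For divide and conquer with division factor 3:

Problem sizes at each level:
Level 0: 243
Level 1: 81
Level 2: 27
Level 3: 9
Level 4: 3
Level 5: 1

The root is level 0 and the size-1 base case is level 5 (the tree spans levels 0 through 5, i.e. 6 levels counting the root), so the depth is the number of divisions: log_3(243) = 5

The recursion tree depth is log_3(243) = 5. At each level, the problem size is divided by 3, so it takes 5 divisions to reduce to a base case of size 1. The algorithm makes 1 recursive call at each level.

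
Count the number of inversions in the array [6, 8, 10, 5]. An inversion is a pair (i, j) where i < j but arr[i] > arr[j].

Finding inversions in [6, 8, 10, 5]:

(0, 3): arr[0]=6 > arr[3]=5
(1, 3): arr[1]=8 > arr[3]=5
(2, 3): arr[2]=10 > arr[3]=5

Total inversions: 3

The array has 3 inversion(s): (0,3), (1,3), (2,3). Each pair (i,j) satisfies i < j and arr[i] > arr[j].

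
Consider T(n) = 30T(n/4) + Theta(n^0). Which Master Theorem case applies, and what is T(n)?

Master Theorem for T(n) = 30T(n/4) + O(n^0):

a = 30, b = 4, c = 0
log_b(a) = log_4(30) = 2.4534

Case 1: c = 0 < log_4(30) = 2.4534
T(n) = O(n^(log_4 30))

For T(n) = 30T(n/4) + O(n^0): log_4(30) = 2.4534. This is Case 1 of the Master Theorem (c < log_b(a), work dominated by leaves), giving O(n^(log_4 30)).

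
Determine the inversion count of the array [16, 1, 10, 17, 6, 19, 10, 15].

Finding inversions in [16, 1, 10, 17, 6, 19, 10, 15]:

(0, 1): arr[0]=16 > arr[1]=1
(0, 2): arr[0]=16 > arr[2]=10
(0, 4): arr[0]=16 > arr[4]=6
(0, 6): arr[0]=16 > arr[6]=10
(0, 7): arr[0]=16 > arr[7]=15
(2, 4): arr[2]=10 > arr[4]=6
(3, 4): arr[3]=17 > arr[4]=6
(3, 6): arr[3]=17 > arr[6]=10
(3, 7): arr[3]=17 > arr[7]=15
(5, 6): arr[5]=19 > arr[6]=10
(5, 7): arr[5]=19 > arr[7]=15

Total inversions: 11

The array has 11 inversion(s): (0,1), (0,2), (0,4), (0,6), (0,7), (2,4), (3,4), (3,6), (3,7), (5,6), (5,7). Each pair (i,j) satisfies i < j and arr[i] > arr[j].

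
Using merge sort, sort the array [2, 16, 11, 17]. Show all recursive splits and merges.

Merge sort trace:

Split: [2, 16, 11, 17] -> [2, 16] and [11, 17]
  Split: [2, 16] -> [2] and [16]
  Merge: [2] + [16] -> [2, 16]
  Split: [11, 17] -> [11] and [17]
  Merge: [11] + [17] -> [11, 17]
Merge: [2, 16] + [11, 17] -> [2, 11, 16, 17]

Final sorted array: [2, 11, 16, 17]

The merge sort proceeds by recursively splitting the array and merging sorted halves.
After all merges, the sorted array is [2, 11, 16, 17].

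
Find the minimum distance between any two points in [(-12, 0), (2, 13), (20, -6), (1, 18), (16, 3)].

Computing all pairwise distances among 5 points:

d((-12, 0), (2, 13)) = 19.105
d((-12, 0), (20, -6)) = 32.5576
d((-12, 0), (1, 18)) = 22.2036
d((-12, 0), (16, 3)) = 28.1603
d((2, 13), (20, -6)) = 26.1725
d((2, 13), (1, 18)) = 5.099 <-- minimum
d((2, 13), (16, 3)) = 17.2047
d((20, -6), (1, 18)) = 30.6105
d((20, -6), (16, 3)) = 9.8489
d((1, 18), (16, 3)) = 21.2132

Closest pair: (2, 13) and (1, 18) with distance 5.099

The closest pair is (2, 13) and (1, 18) with Euclidean distance 5.099. For 5 points, brute-force pairwise comparison is shown above. For large n, the divide-and-conquer algorithm (sort by x, recurse on halves, check the dividing strip) achieves O(n log n).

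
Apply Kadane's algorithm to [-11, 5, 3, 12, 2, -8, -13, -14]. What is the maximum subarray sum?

Using Kadane's algorithm on [-11, 5, 3, 12, 2, -8, -13, -14]:

Scanning through the array:
Position 1 (value 5): max_ending_here = 5, max_so_far = 5
Position 2 (value 3): max_ending_here = 8, max_so_far = 8
Position 3 (value 12): max_ending_here = 20, max_so_far = 20
Position 4 (value 2): max_ending_here = 22, max_so_far = 22
Position 5 (value -8): max_ending_here = 14, max_so_far = 22
Position 6 (value -13): max_ending_here = 1, max_so_far = 22
Position 7 (value -14): max_ending_here = -13, max_so_far = 22

Maximum subarray: [5, 3, 12, 2]
Maximum sum: 22

The maximum subarray is [5, 3, 12, 2] with sum 22. This subarray runs from index 1 to index 4.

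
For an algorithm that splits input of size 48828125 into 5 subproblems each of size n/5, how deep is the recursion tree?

For divide and conquer with division factor 5:

Problem sizes at each level:
Level 0: 48828125
Level 1: 9765625
Level 2: 1953125
Level 3: 390625
Level 4: 78125
Level 5: 15625
Level 6: 3125
Level 7: 625
Level 8: 125
Level 9: 25
Level 10: 5
Level 11: 1

The root is level 0 and the size-1 base case is level 11 (the tree spans levels 0 through 11, i.e. 12 levels counting the root), so the depth is the number of divisions: log_5(48828125) = 11

The recursion tree depth is log_5(48828125) = 11. At each level, the problem size is divided by 5, so it takes 11 divisions to reduce to a base case of size 1. The algorithm makes 5 recursive calls at each level.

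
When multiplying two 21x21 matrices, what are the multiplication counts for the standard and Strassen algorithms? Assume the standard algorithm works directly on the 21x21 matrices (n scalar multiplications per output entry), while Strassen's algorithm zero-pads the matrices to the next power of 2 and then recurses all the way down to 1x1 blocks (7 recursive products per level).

Matrix multiplication for 21x21 matrices:

Strassen's algorithm requires power-of-2 dimensions. Pad 21x21 to 32x32 (next power of 2).

Standard algorithm: 21^3 = 9261 multiplications
Strassen's algorithm: 7^(log2(32)) = 7^5 = 16807 multiplications
Difference: 9261 - 16807 = -7546 (Strassen uses MORE here due to padding overhead — for small or just-over-power-of-2 n, padding can outweigh the per-level savings)

Standard: 9261 multiplications (21^3). Strassen: 16807 multiplications (7^5, after padding to 32x32). Strassen reduces 8 recursive multiplications to 7 at each level.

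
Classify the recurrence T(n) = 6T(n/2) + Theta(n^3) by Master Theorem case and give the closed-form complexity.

Master Theorem for T(n) = 6T(n/2) + O(n^3):

a = 6, b = 2, c = 3
log_b(a) = log_2(6) = 2.5850

Case 3: c = 3 > log_2(6) = 2.5850
T(n) = O(n^3) = O(n^3)

For T(n) = 6T(n/2) + O(n^3): log_2(6) = 2.5850. This is Case 3 of the Master Theorem (c > log_b(a), work dominated by root), giving O(n^3).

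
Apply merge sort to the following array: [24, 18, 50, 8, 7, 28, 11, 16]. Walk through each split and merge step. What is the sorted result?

Merge sort trace:

Split: [24, 18, 50, 8, 7, 28, 11, 16] -> [24, 18, 50, 8] and [7, 28, 11, 16]
  Split: [24, 18, 50, 8] -> [24, 18] and [50, 8]
    Split: [24, 18] -> [24] and [18]
    Merge: [24] + [18] -> [18, 24]
    Split: [50, 8] -> [50] and [8]
    Merge: [50] + [8] -> [8, 50]
  Merge: [18, 24] + [8, 50] -> [8, 18, 24, 50]
  Split: [7, 28, 11, 16] -> [7, 28] and [11, 16]
    Split: [7, 28] -> [7] and [28]
    Merge: [7] + [28] -> [7, 28]
    Split: [11, 16] -> [11] and [16]
    Merge: [11] + [16] -> [11, 16]
  Merge: [7, 28] + [11, 16] -> [7, 11, 16, 28]
Merge: [8, 18, 24, 50] + [7, 11, 16, 28] -> [7, 8, 11, 16, 18, 24, 28, 50]

Final sorted array: [7, 8, 11, 16, 18, 24, 28, 50]

The merge sort proceeds by recursively splitting the array and merging sorted halves.
After all merges, the sorted array is [7, 8, 11, 16, 18, 24, 28, 50].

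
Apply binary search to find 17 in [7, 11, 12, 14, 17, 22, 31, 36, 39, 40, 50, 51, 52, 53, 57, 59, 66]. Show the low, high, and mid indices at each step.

Binary search for 17 in [7, 11, 12, 14, 17, 22, 31, 36, 39, 40, 50, 51, 52, 53, 57, 59, 66]:

lo=0, hi=16, mid=8, arr[mid]=39 -> 39 > 17, search left half
lo=0, hi=7, mid=3, arr[mid]=14 -> 14 < 17, search right half
lo=4, hi=7, mid=5, arr[mid]=22 -> 22 > 17, search left half
lo=4, hi=4, mid=4, arr[mid]=17 -> Found target at index 4!

Binary search finds 17 at index 4 after 4 comparisons. The search repeatedly halves the search space by comparing with the middle element.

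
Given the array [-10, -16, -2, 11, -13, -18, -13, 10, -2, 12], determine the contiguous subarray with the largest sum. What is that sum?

Using Kadane's algorithm on [-10, -16, -2, 11, -13, -18, -13, 10, -2, 12]:

Scanning through the array:
Position 1 (value -16): max_ending_here = -16, max_so_far = -10
Position 2 (value -2): max_ending_here = -2, max_so_far = -2
Position 3 (value 11): max_ending_here = 11, max_so_far = 11
Position 4 (value -13): max_ending_here = -2, max_so_far = 11
Position 5 (value -18): max_ending_here = -18, max_so_far = 11
Position 6 (value -13): max_ending_here = -13, max_so_far = 11
Position 7 (value 10): max_ending_here = 10, max_so_far = 11
Position 8 (value -2): max_ending_here = 8, max_so_far = 11
Position 9 (value 12): max_ending_here = 20, max_so_far = 20

Maximum subarray: [10, -2, 12]
Maximum sum: 20

The maximum subarray is [10, -2, 12] with sum 20. This subarray runs from index 7 to index 9.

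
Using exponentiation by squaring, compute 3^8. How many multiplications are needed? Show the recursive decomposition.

Computing 3^8 by squaring (build up from 3^1; each line after the first costs one multiplication):

3^1 = 3
3^2 = (3^1)^2 = 3^2 = 9
3^4 = (3^2)^2 = 9^2 = 81
3^8 = (3^4)^2 = 81^2 = 6561

Result: 6561
Multiplications needed: 3 (3 lines after 3^1)

3^8 = 6561. Using exponentiation by squaring, this requires 3 multiplications. The key idea: if the exponent is even, square the half-power; if odd, multiply by the base once.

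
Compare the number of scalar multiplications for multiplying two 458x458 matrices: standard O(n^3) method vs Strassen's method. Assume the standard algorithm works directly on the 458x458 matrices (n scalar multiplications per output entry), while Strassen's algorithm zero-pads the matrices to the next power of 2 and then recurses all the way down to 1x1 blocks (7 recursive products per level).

Matrix multiplication for 458x458 matrices:

Strassen's algorithm requires power-of-2 dimensions. Pad 458x458 to 512x512 (next power of 2).

Standard algorithm: 458^3 = 96071912 multiplications
Strassen's algorithm: 7^(log2(512)) = 7^9 = 40353607 multiplications
Savings: 96071912 - 40353607 = 55718305 multiplications

Standard: 96071912 multiplications (458^3). Strassen: 40353607 multiplications (7^9, after padding to 512x512). Strassen reduces 8 recursive multiplications to 7 at each level.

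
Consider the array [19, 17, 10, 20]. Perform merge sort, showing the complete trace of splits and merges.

Merge sort trace:

Split: [19, 17, 10, 20] -> [19, 17] and [10, 20]
  Split: [19, 17] -> [19] and [17]
  Merge: [19] + [17] -> [17, 19]
  Split: [10, 20] -> [10] and [20]
  Merge: [10] + [20] -> [10, 20]
Merge: [17, 19] + [10, 20] -> [10, 17, 19, 20]

Final sorted array: [10, 17, 19, 20]

The merge sort proceeds by recursively splitting the array and merging sorted halves.
After all merges, the sorted array is [10, 17, 19, 20].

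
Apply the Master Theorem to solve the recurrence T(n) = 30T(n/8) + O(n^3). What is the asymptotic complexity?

Master Theorem for T(n) = 30T(n/8) + O(n^3):

a = 30, b = 8, c = 3
log_b(a) = log_8(30) = 1.6356

Case 3: c = 3 > log_8(30) = 1.6356
T(n) = O(n^3) = O(n^3)

For T(n) = 30T(n/8) + O(n^3): log_8(30) = 1.6356. This is Case 3 of the Master Theorem (c > log_b(a), work dominated by root), giving O(n^3).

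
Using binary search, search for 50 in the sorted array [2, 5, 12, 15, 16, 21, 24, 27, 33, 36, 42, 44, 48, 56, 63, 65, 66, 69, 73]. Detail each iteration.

Binary search for 50 in [2, 5, 12, 15, 16, 21, 24, 27, 33, 36, 42, 44, 48, 56, 63, 65, 66, 69, 73]:

lo=0, hi=18, mid=9, arr[mid]=36 -> 36 < 50, search right half
lo=10, hi=18, mid=14, arr[mid]=63 -> 63 > 50, search left half
lo=10, hi=13, mid=11, arr[mid]=44 -> 44 < 50, search right half
lo=12, hi=13, mid=12, arr[mid]=48 -> 48 < 50, search right half
lo=13, hi=13, mid=13, arr[mid]=56 -> 56 > 50, search left half
lo=13 > hi=12, target 50 not found

Binary search determines that 50 is not in the array after 5 comparisons. The search space was exhausted without finding the target.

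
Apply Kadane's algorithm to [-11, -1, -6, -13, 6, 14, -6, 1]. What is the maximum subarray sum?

Using Kadane's algorithm on [-11, -1, -6, -13, 6, 14, -6, 1]:

Scanning through the array:
Position 1 (value -1): max_ending_here = -1, max_so_far = -1
Position 2 (value -6): max_ending_here = -6, max_so_far = -1
Position 3 (value -13): max_ending_here = -13, max_so_far = -1
Position 4 (value 6): max_ending_here = 6, max_so_far = 6
Position 5 (value 14): max_ending_here = 20, max_so_far = 20
Position 6 (value -6): max_ending_here = 14, max_so_far = 20
Position 7 (value 1): max_ending_here = 15, max_so_far = 20

Maximum subarray: [6, 14]
Maximum sum: 20

The maximum subarray is [6, 14] with sum 20. This subarray runs from index 4 to index 5.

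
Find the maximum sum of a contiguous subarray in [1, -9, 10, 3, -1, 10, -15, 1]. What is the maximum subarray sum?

Using Kadane's algorithm on [1, -9, 10, 3, -1, 10, -15, 1]:

Scanning through the array:
Position 1 (value -9): max_ending_here = -8, max_so_far = 1
Position 2 (value 10): max_ending_here = 10, max_so_far = 10
Position 3 (value 3): max_ending_here = 13, max_so_far = 13
Position 4 (value -1): max_ending_here = 12, max_so_far = 13
Position 5 (value 10): max_ending_here = 22, max_so_far = 22
Position 6 (value -15): max_ending_here = 7, max_so_far = 22
Position 7 (value 1): max_ending_here = 8, max_so_far = 22

Maximum subarray: [10, 3, -1, 10]
Maximum sum: 22

The maximum subarray is [10, 3, -1, 10] with sum 22. This subarray runs from index 2 to index 5.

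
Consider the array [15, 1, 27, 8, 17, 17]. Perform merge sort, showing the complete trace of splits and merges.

Merge sort trace:

Split: [15, 1, 27, 8, 17, 17] -> [15, 1, 27] and [8, 17, 17]
  Split: [15, 1, 27] -> [15] and [1, 27]
    Split: [1, 27] -> [1] and [27]
    Merge: [1] + [27] -> [1, 27]
  Merge: [15] + [1, 27] -> [1, 15, 27]
  Split: [8, 17, 17] -> [8] and [17, 17]
    Split: [17, 17] -> [17] and [17]
    Merge: [17] + [17] -> [17, 17]
  Merge: [8] + [17, 17] -> [8, 17, 17]
Merge: [1, 15, 27] + [8, 17, 17] -> [1, 8, 15, 17, 17, 27]

Final sorted array: [1, 8, 15, 17, 17, 27]

The merge sort proceeds by recursively splitting the array and merging sorted halves.
After all merges, the sorted array is [1, 8, 15, 17, 17, 27].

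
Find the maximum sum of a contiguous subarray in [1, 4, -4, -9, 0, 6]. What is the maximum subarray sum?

Using Kadane's algorithm on [1, 4, -4, -9, 0, 6]:

Scanning through the array:
Position 1 (value 4): max_ending_here = 5, max_so_far = 5
Position 2 (value -4): max_ending_here = 1, max_so_far = 5
Position 3 (value -9): max_ending_here = -8, max_so_far = 5
Position 4 (value 0): max_ending_here = 0, max_so_far = 5
Position 5 (value 6): max_ending_here = 6, max_so_far = 6

Maximum subarray: [0, 6]
Maximum sum: 6

The maximum subarray is [0, 6] with sum 6. This subarray runs from index 4 to index 5.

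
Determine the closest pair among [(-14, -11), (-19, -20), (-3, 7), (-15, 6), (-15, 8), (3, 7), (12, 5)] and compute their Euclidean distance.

Computing all pairwise distances among 7 points:

d((-14, -11), (-19, -20)) = 10.2956
d((-14, -11), (-3, 7)) = 21.095
d((-14, -11), (-15, 6)) = 17.0294
d((-14, -11), (-15, 8)) = 19.0263
d((-14, -11), (3, 7)) = 24.7588
d((-14, -11), (12, 5)) = 30.5287
d((-19, -20), (-3, 7)) = 31.3847
d((-19, -20), (-15, 6)) = 26.3059
d((-19, -20), (-15, 8)) = 28.2843
d((-19, -20), (3, 7)) = 34.8281
d((-19, -20), (12, 5)) = 39.8246
d((-3, 7), (-15, 6)) = 12.0416
d((-3, 7), (-15, 8)) = 12.0416
d((-3, 7), (3, 7)) = 6.0
d((-3, 7), (12, 5)) = 15.1327
d((-15, 6), (-15, 8)) = 2.0 <-- minimum
d((-15, 6), (3, 7)) = 18.0278
d((-15, 6), (12, 5)) = 27.0185
d((-15, 8), (3, 7)) = 18.0278
d((-15, 8), (12, 5)) = 27.1662
d((3, 7), (12, 5)) = 9.2195

Closest pair: (-15, 6) and (-15, 8) with distance 2.0

The closest pair is (-15, 6) and (-15, 8) with Euclidean distance 2.0. For 7 points, brute-force pairwise comparison is shown above. For large n, the divide-and-conquer algorithm (sort by x, recurse on halves, check the dividing strip) achieves O(n log n).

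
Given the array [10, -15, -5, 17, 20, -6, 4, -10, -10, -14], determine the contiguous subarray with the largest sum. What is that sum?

Using Kadane's algorithm on [10, -15, -5, 17, 20, -6, 4, -10, -10, -14]:

Scanning through the array:
Position 1 (value -15): max_ending_here = -5, max_so_far = 10
Position 2 (value -5): max_ending_here = -5, max_so_far = 10
Position 3 (value 17): max_ending_here = 17, max_so_far = 17
Position 4 (value 20): max_ending_here = 37, max_so_far = 37
Position 5 (value -6): max_ending_here = 31, max_so_far = 37
Position 6 (value 4): max_ending_here = 35, max_so_far = 37
Position 7 (value -10): max_ending_here = 25, max_so_far = 37
Position 8 (value -10): max_ending_here = 15, max_so_far = 37
Position 9 (value -14): max_ending_here = 1, max_so_far = 37

Maximum subarray: [17, 20]
Maximum sum: 37

The maximum subarray is [17, 20] with sum 37. This subarray runs from index 3 to index 4.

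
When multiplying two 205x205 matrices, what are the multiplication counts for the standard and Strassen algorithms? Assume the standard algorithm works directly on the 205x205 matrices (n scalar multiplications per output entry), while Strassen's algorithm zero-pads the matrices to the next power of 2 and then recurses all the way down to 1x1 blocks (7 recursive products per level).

Matrix multiplication for 205x205 matrices:

Strassen's algorithm requires power-of-2 dimensions. Pad 205x205 to 256x256 (next power of 2).

Standard algorithm: 205^3 = 8615125 multiplications
Strassen's algorithm: 7^(log2(256)) = 7^8 = 5764801 multiplications
Savings: 8615125 - 5764801 = 2850324 multiplications

Standard: 8615125 multiplications (205^3). Strassen: 5764801 multiplications (7^8, after padding to 256x256). Strassen reduces 8 recursive multiplications to 7 at each level.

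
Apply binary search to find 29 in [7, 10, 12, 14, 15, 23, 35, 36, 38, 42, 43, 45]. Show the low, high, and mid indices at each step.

Binary search for 29 in [7, 10, 12, 14, 15, 23, 35, 36, 38, 42, 43, 45]:

lo=0, hi=11, mid=5, arr[mid]=23 -> 23 < 29, search right half
lo=6, hi=11, mid=8, arr[mid]=38 -> 38 > 29, search left half
lo=6, hi=7, mid=6, arr[mid]=35 -> 35 > 29, search left half
lo=6 > hi=5, target 29 not found

Binary search determines that 29 is not in the array after 3 comparisons. The search space was exhausted without finding the target.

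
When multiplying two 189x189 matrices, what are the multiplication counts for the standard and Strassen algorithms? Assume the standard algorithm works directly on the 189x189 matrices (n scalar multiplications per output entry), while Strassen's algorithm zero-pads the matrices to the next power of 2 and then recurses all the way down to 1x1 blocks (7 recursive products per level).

Matrix multiplication for 189x189 matrices:

Strassen's algorithm requires power-of-2 dimensions. Pad 189x189 to 256x256 (next power of 2).

Standard algorithm: 189^3 = 6751269 multiplications
Strassen's algorithm: 7^(log2(256)) = 7^8 = 5764801 multiplications
Savings: 6751269 - 5764801 = 986468 multiplications

Standard: 6751269 multiplications (189^3). Strassen: 5764801 multiplications (7^8, after padding to 256x256). Strassen reduces 8 recursive multiplications to 7 at each level.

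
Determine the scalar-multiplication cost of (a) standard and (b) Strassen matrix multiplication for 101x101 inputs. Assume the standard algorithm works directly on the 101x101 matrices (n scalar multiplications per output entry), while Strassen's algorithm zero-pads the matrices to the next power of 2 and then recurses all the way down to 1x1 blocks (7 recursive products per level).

Matrix multiplication for 101x101 matrices:

Strassen's algorithm requires power-of-2 dimensions. Pad 101x101 to 128x128 (next power of 2).

Standard algorithm: 101^3 = 1030301 multiplications
Strassen's algorithm: 7^(log2(128)) = 7^7 = 823543 multiplications
Savings: 1030301 - 823543 = 206758 multiplications

Standard: 1030301 multiplications (101^3). Strassen: 823543 multiplications (7^7, after padding to 128x128). Strassen reduces 8 recursive multiplications to 7 at each level.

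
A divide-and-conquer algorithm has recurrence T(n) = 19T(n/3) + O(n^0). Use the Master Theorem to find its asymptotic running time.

Master Theorem for T(n) = 19T(n/3) + O(n^0):

a = 19, b = 3, c = 0
log_b(a) = log_3(19) = 2.6801

Case 1: c = 0 < log_3(19) = 2.6801
T(n) = O(n^(log_3 19))

For T(n) = 19T(n/3) + O(n^0): log_3(19) = 2.6801. This is Case 1 of the Master Theorem (c < log_b(a), work dominated by leaves), giving O(n^(log_3 19)).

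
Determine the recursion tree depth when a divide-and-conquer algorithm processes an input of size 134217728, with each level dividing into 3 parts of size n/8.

For divide and conquer with division factor 8:

Problem sizes at each level:
Level 0: 134217728
Level 1: 16777216
Level 2: 2097152
Level 3: 262144
Level 4: 32768
Level 5: 4096
Level 6: 512
Level 7: 64
Level 8: 8
Level 9: 1

The root is level 0 and the size-1 base case is level 9 (the tree spans levels 0 through 9, i.e. 10 levels counting the root), so the depth is the number of divisions: log_8(134217728) = 9

The recursion tree depth is log_8(134217728) = 9. At each level, the problem size is divided by 8, so it takes 9 divisions to reduce to a base case of size 1. The algorithm makes 3 recursive calls at each level.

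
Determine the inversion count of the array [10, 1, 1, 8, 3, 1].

Finding inversions in [10, 1, 1, 8, 3, 1]:

(0, 1): arr[0]=10 > arr[1]=1
(0, 2): arr[0]=10 > arr[2]=1
(0, 3): arr[0]=10 > arr[3]=8
(0, 4): arr[0]=10 > arr[4]=3
(0, 5): arr[0]=10 > arr[5]=1
(3, 4): arr[3]=8 > arr[4]=3
(3, 5): arr[3]=8 > arr[5]=1
(4, 5): arr[4]=3 > arr[5]=1

Total inversions: 8

The array has 8 inversion(s): (0,1), (0,2), (0,3), (0,4), (0,5), (3,4), (3,5), (4,5). Each pair (i,j) satisfies i < j and arr[i] > arr[j].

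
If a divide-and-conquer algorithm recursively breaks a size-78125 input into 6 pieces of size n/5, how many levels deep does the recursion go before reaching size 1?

For divide and conquer with division factor 5:

Problem sizes at each level:
Level 0: 78125
Level 1: 15625
Level 2: 3125
Level 3: 625
Level 4: 125
Level 5: 25
Level 6: 5
Level 7: 1

The root is level 0 and the size-1 base case is level 7 (the tree spans levels 0 through 7, i.e. 8 levels counting the root), so the depth is the number of divisions: log_5(78125) = 7

The recursion tree depth is log_5(78125) = 7. At each level, the problem size is divided by 5, so it takes 7 divisions to reduce to a base case of size 1. The algorithm makes 6 recursive calls at each level.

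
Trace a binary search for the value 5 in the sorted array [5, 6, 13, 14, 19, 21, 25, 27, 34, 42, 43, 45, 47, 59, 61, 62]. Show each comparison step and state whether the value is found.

Binary search for 5 in [5, 6, 13, 14, 19, 21, 25, 27, 34, 42, 43, 45, 47, 59, 61, 62]:

lo=0, hi=15, mid=7, arr[mid]=27 -> 27 > 5, search left half
lo=0, hi=6, mid=3, arr[mid]=14 -> 14 > 5, search left half
lo=0, hi=2, mid=1, arr[mid]=6 -> 6 > 5, search left half
lo=0, hi=0, mid=0, arr[mid]=5 -> Found target at index 0!

Binary search finds 5 at index 0 after 4 comparisons. The search repeatedly halves the search space by comparing with the middle element.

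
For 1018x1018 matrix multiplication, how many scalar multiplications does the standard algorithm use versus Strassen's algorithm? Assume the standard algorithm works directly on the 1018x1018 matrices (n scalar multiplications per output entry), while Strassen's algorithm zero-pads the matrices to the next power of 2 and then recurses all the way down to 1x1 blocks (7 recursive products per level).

Matrix multiplication for 1018x1018 matrices:

Strassen's algorithm requires power-of-2 dimensions. Pad 1018x1018 to 1024x1024 (next power of 2).

Standard algorithm: 1018^3 = 1054977832 multiplications
Strassen's algorithm: 7^(log2(1024)) = 7^10 = 282475249 multiplications
Savings: 1054977832 - 282475249 = 772502583 multiplications

Standard: 1054977832 multiplications (1018^3). Strassen: 282475249 multiplications (7^10, after padding to 1024x1024). Strassen reduces 8 recursive multiplications to 7 at each level.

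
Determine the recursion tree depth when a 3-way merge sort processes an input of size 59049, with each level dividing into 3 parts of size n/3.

For divide and conquer with division factor 3:

Problem sizes at each level:
Level 0: 59049
Level 1: 19683
Level 2: 6561
Level 3: 2187
Level 4: 729
Level 5: 243
Level 6: 81
Level 7: 27
Level 8: 9
Level 9: 3
Level 10: 1

The root is level 0 and the size-1 base case is level 10 (the tree spans levels 0 through 10, i.e. 11 levels counting the root), so the depth is the number of divisions: log_3(59049) = 10

The recursion tree depth is log_3(59049) = 10. At each level, the problem size is divided by 3, so it takes 10 divisions to reduce to a base case of size 1. The algorithm makes 3 recursive calls at each level.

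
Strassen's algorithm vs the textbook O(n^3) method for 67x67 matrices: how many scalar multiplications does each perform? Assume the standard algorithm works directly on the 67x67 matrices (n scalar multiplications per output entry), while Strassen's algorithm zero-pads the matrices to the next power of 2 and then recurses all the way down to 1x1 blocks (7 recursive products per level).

Matrix multiplication for 67x67 matrices:

Strassen's algorithm requires power-of-2 dimensions. Pad 67x67 to 128x128 (next power of 2).

Standard algorithm: 67^3 = 300763 multiplications
Strassen's algorithm: 7^(log2(128)) = 7^7 = 823543 multiplications
Difference: 300763 - 823543 = -522780 (Strassen uses MORE here due to padding overhead — for small or just-over-power-of-2 n, padding can outweigh the per-level savings)

Standard: 300763 multiplications (67^3). Strassen: 823543 multiplications (7^7, after padding to 128x128). Strassen reduces 8 recursive multiplications to 7 at each level.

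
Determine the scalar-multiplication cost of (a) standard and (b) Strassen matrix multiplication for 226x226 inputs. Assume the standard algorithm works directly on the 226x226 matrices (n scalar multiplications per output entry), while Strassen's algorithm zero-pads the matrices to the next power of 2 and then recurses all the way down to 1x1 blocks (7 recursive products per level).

Matrix multiplication for 226x226 matrices:

Strassen's algorithm requires power-of-2 dimensions. Pad 226x226 to 256x256 (next power of 2).

Standard algorithm: 226^3 = 11543176 multiplications
Strassen's algorithm: 7^(log2(256)) = 7^8 = 5764801 multiplications
Savings: 11543176 - 5764801 = 5778375 multiplications

Standard: 11543176 multiplications (226^3). Strassen: 5764801 multiplications (7^8, after padding to 256x256). Strassen reduces 8 recursive multiplications to 7 at each level.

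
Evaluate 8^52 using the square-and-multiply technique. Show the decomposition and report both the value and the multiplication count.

Computing 8^52 by squaring (build up from 8^1; each line after the first costs one multiplication):

8^1 = 8
8^2 = (8^1)^2 = 8^2 = 64
8^3 = 8 * 8^2 = 8 * 64 = 512
8^6 = (8^3)^2 = 512^2 = 262144
8^12 = (8^6)^2 = 262144^2 = 68719476736
8^13 = 8 * 8^12 = 8 * 68719476736 = 549755813888
8^26 = (8^13)^2 = 549755813888^2 = 302231454903657293676544
8^52 = (8^26)^2 = 302231454903657293676544^2 = 91343852333181432387730302044767688728495783936

Result: 91343852333181432387730302044767688728495783936
Multiplications needed: 7 (7 lines after 8^1)

8^52 = 91343852333181432387730302044767688728495783936. Using exponentiation by squaring, this requires 7 multiplications. The key idea: if the exponent is even, square the half-power; if odd, multiply by the base once.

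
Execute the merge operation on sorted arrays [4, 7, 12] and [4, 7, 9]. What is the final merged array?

Merging process:

Compare 4 vs 4: take 4 from left. Merged: [4]
Compare 7 vs 4: take 4 from right. Merged: [4, 4]
Compare 7 vs 7: take 7 from left. Merged: [4, 4, 7]
Compare 12 vs 7: take 7 from right. Merged: [4, 4, 7, 7]
Compare 12 vs 9: take 9 from right. Merged: [4, 4, 7, 7, 9]
Append remaining from left: [12]. Merged: [4, 4, 7, 7, 9, 12]

Final merged array: [4, 4, 7, 7, 9, 12]
Total comparisons: 5

The merged array is [4, 4, 7, 7, 9, 12], requiring 5 comparisons. The merge step runs in O(n) time where n is the total number of elements.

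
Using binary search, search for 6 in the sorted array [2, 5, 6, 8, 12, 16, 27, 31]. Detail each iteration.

Binary search for 6 in [2, 5, 6, 8, 12, 16, 27, 31]:

lo=0, hi=7, mid=3, arr[mid]=8 -> 8 > 6, search left half
lo=0, hi=2, mid=1, arr[mid]=5 -> 5 < 6, search right half
lo=2, hi=2, mid=2, arr[mid]=6 -> Found target at index 2!

Binary search finds 6 at index 2 after 3 comparisons. The search repeatedly halves the search space by comparing with the middle element.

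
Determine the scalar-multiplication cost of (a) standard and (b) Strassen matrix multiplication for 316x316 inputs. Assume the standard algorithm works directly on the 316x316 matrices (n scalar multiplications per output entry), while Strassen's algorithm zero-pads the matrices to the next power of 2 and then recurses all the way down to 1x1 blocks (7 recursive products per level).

Matrix multiplication for 316x316 matrices:

Strassen's algorithm requires power-of-2 dimensions. Pad 316x316 to 512x512 (next power of 2).

Standard algorithm: 316^3 = 31554496 multiplications
Strassen's algorithm: 7^(log2(512)) = 7^9 = 40353607 multiplications
Difference: 31554496 - 40353607 = -8799111 (Strassen uses MORE here due to padding overhead — for small or just-over-power-of-2 n, padding can outweigh the per-level savings)

Standard: 31554496 multiplications (316^3). Strassen: 40353607 multiplications (7^9, after padding to 512x512). Strassen reduces 8 recursive multiplications to 7 at each level.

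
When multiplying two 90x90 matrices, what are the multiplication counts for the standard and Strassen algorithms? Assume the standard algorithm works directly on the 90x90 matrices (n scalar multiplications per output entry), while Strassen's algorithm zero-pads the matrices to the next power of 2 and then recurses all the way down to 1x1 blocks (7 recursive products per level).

Matrix multiplication for 90x90 matrices:

Strassen's algorithm requires power-of-2 dimensions. Pad 90x90 to 128x128 (next power of 2).

Standard algorithm: 90^3 = 729000 multiplications
Strassen's algorithm: 7^(log2(128)) = 7^7 = 823543 multiplications
Difference: 729000 - 823543 = -94543 (Strassen uses MORE here due to padding overhead — for small or just-over-power-of-2 n, padding can outweigh the per-level savings)

Standard: 729000 multiplications (90^3). Strassen: 823543 multiplications (7^7, after padding to 128x128). Strassen reduces 8 recursive multiplications to 7 at each level.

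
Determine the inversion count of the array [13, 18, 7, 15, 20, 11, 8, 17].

Finding inversions in [13, 18, 7, 15, 20, 11, 8, 17]:

(0, 2): arr[0]=13 > arr[2]=7
(0, 5): arr[0]=13 > arr[5]=11
(0, 6): arr[0]=13 > arr[6]=8
(1, 2): arr[1]=18 > arr[2]=7
(1, 3): arr[1]=18 > arr[3]=15
(1, 5): arr[1]=18 > arr[5]=11
(1, 6): arr[1]=18 > arr[6]=8
(1, 7): arr[1]=18 > arr[7]=17
(3, 5): arr[3]=15 > arr[5]=11
(3, 6): arr[3]=15 > arr[6]=8
(4, 5): arr[4]=20 > arr[5]=11
(4, 6): arr[4]=20 > arr[6]=8
(4, 7): arr[4]=20 > arr[7]=17
(5, 6): arr[5]=11 > arr[6]=8

Total inversions: 14

The array has 14 inversion(s): (0,2), (0,5), (0,6), (1,2), (1,3), (1,5), (1,6), (1,7), (3,5), (3,6), (4,5), (4,6), (4,7), (5,6). Each pair (i,j) satisfies i < j and arr[i] > arr[j].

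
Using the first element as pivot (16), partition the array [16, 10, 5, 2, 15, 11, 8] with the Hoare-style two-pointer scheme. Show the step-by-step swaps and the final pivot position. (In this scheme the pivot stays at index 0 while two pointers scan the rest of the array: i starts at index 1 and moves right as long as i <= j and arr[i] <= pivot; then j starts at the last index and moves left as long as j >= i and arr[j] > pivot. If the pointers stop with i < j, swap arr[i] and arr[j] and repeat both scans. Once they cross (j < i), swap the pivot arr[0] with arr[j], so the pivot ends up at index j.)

Hoare-style two-pointer partition with pivot = 16:

Initial array: [16, 10, 5, 2, 15, 11, 8]

Pointers start at i = 1, j = 6.
i ends at 7, j ends at 6: the pointers have crossed (j < i), so scanning stops.

Swap pivot arr[0] with arr[6] to place pivot at position 6: [8, 10, 5, 2, 15, 11, 16]
Pivot position: 6

After partitioning with pivot 16, the array becomes [8, 10, 5, 2, 15, 11, 16]. The pivot is placed at index 6. All elements to the left of the pivot are <= 16, and all elements to the right are > 16.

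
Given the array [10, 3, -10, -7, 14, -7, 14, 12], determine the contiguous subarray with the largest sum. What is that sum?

Using Kadane's algorithm on [10, 3, -10, -7, 14, -7, 14, 12]:

Scanning through the array:
Position 1 (value 3): max_ending_here = 13, max_so_far = 13
Position 2 (value -10): max_ending_here = 3, max_so_far = 13
Position 3 (value -7): max_ending_here = -4, max_so_far = 13
Position 4 (value 14): max_ending_here = 14, max_so_far = 14
Position 5 (value -7): max_ending_here = 7, max_so_far = 14
Position 6 (value 14): max_ending_here = 21, max_so_far = 21
Position 7 (value 12): max_ending_here = 33, max_so_far = 33

Maximum subarray: [14, -7, 14, 12]
Maximum sum: 33

The maximum subarray is [14, -7, 14, 12] with sum 33. This subarray runs from index 4 to index 7.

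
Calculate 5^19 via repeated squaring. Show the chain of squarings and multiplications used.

Computing 5^19 by squaring (build up from 5^1; each line after the first costs one multiplication):

5^1 = 5
5^2 = (5^1)^2 = 5^2 = 25
5^4 = (5^2)^2 = 25^2 = 625
5^8 = (5^4)^2 = 625^2 = 390625
5^9 = 5 * 5^8 = 5 * 390625 = 1953125
5^18 = (5^9)^2 = 1953125^2 = 3814697265625
5^19 = 5 * 5^18 = 5 * 3814697265625 = 19073486328125

Result: 19073486328125
Multiplications needed: 6 (6 lines after 5^1)

5^19 = 19073486328125. Using exponentiation by squaring, this requires 6 multiplications. The key idea: if the exponent is even, square the half-power; if odd, multiply by the base once.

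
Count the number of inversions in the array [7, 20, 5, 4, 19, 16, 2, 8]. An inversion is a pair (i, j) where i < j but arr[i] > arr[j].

Finding inversions in [7, 20, 5, 4, 19, 16, 2, 8]:

(0, 2): arr[0]=7 > arr[2]=5
(0, 3): arr[0]=7 > arr[3]=4
(0, 6): arr[0]=7 > arr[6]=2
(1, 2): arr[1]=20 > arr[2]=5
(1, 3): arr[1]=20 > arr[3]=4
(1, 4): arr[1]=20 > arr[4]=19
(1, 5): arr[1]=20 > arr[5]=16
(1, 6): arr[1]=20 > arr[6]=2
(1, 7): arr[1]=20 > arr[7]=8
(2, 3): arr[2]=5 > arr[3]=4
(2, 6): arr[2]=5 > arr[6]=2
(3, 6): arr[3]=4 > arr[6]=2
(4, 5): arr[4]=19 > arr[5]=16
(4, 6): arr[4]=19 > arr[6]=2
(4, 7): arr[4]=19 > arr[7]=8
(5, 6): arr[5]=16 > arr[6]=2
(5, 7): arr[5]=16 > arr[7]=8

Total inversions: 17

The array has 17 inversion(s): (0,2), (0,3), (0,6), (1,2), (1,3), (1,4), (1,5), (1,6), (1,7), (2,3), (2,6), (3,6), (4,5), (4,6), (4,7), (5,6), (5,7). Each pair (i,j) satisfies i < j and arr[i] > arr[j].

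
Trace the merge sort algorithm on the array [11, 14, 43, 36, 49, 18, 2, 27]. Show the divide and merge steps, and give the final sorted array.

Merge sort trace:

Split: [11, 14, 43, 36, 49, 18, 2, 27] -> [11, 14, 43, 36] and [49, 18, 2, 27]
  Split: [11, 14, 43, 36] -> [11, 14] and [43, 36]
    Split: [11, 14] -> [11] and [14]
    Merge: [11] + [14] -> [11, 14]
    Split: [43, 36] -> [43] and [36]
    Merge: [43] + [36] -> [36, 43]
  Merge: [11, 14] + [36, 43] -> [11, 14, 36, 43]
  Split: [49, 18, 2, 27] -> [49, 18] and [2, 27]
    Split: [49, 18] -> [49] and [18]
    Merge: [49] + [18] -> [18, 49]
    Split: [2, 27] -> [2] and [27]
    Merge: [2] + [27] -> [2, 27]
  Merge: [18, 49] + [2, 27] -> [2, 18, 27, 49]
Merge: [11, 14, 36, 43] + [2, 18, 27, 49] -> [2, 11, 14, 18, 27, 36, 43, 49]

Final sorted array: [2, 11, 14, 18, 27, 36, 43, 49]

The merge sort proceeds by recursively splitting the array and merging sorted halves.
After all merges, the sorted array is [2, 11, 14, 18, 27, 36, 43, 49].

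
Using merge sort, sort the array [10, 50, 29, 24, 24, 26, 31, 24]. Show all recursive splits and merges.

Merge sort trace:

Split: [10, 50, 29, 24, 24, 26, 31, 24] -> [10, 50, 29, 24] and [24, 26, 31, 24]
  Split: [10, 50, 29, 24] -> [10, 50] and [29, 24]
    Split: [10, 50] -> [10] and [50]
    Merge: [10] + [50] -> [10, 50]
    Split: [29, 24] -> [29] and [24]
    Merge: [29] + [24] -> [24, 29]
  Merge: [10, 50] + [24, 29] -> [10, 24, 29, 50]
  Split: [24, 26, 31, 24] -> [24, 26] and [31, 24]
    Split: [24, 26] -> [24] and [26]
    Merge: [24] + [26] -> [24, 26]
    Split: [31, 24] -> [31] and [24]
    Merge: [31] + [24] -> [24, 31]
  Merge: [24, 26] + [24, 31] -> [24, 24, 26, 31]
Merge: [10, 24, 29, 50] + [24, 24, 26, 31] -> [10, 24, 24, 24, 26, 29, 31, 50]

Final sorted array: [10, 24, 24, 24, 26, 29, 31, 50]

The merge sort proceeds by recursively splitting the array and merging sorted halves.
After all merges, the sorted array is [10, 24, 24, 24, 26, 29, 31, 50].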